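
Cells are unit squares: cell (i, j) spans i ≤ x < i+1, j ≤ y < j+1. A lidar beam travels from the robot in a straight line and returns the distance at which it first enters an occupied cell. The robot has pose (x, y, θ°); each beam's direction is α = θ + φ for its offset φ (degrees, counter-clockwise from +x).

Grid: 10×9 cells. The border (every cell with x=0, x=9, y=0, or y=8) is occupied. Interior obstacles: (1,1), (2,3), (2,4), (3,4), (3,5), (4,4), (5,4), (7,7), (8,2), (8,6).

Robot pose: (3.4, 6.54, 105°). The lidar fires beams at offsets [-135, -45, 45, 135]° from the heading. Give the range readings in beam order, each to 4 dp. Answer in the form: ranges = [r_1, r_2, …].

ranges = [6.4663, 1.6859, 2.7713, 0.6235]

beam 1: φ=-135°, α=330°
  direction (0.8660, -0.5000); cell (3,6); t to first gridline: x 0.6928, y 1.0800 (then +1.1547 / +2.0000)
    (4,6) via x @ 0.6928
    (4,5) via y @ 1.0800
    (5,5) via x @ 1.8475
    (6,5) via x @ 3.0022
    (6,4) via y @ 3.0800
    (7,4) via x @ 4.1569
    (7,3) via y @ 5.0800
    (8,3) via x @ 5.3116
    (9,3) via x @ 6.4663  # hit
  → r_1 = 6.4663
beam 2: φ=-45°, α=60°
  direction (0.5000, 0.8660); cell (3,6); t to first gridline: x 1.2000, y 0.5312 (then +2.0000 / +1.1547)
    (3,7) via y @ 0.5312
    (4,7) via x @ 1.2000
    (4,8) via y @ 1.6859  # hit
  → r_2 = 1.6859
beam 3: φ=45°, α=150°
  direction (-0.8660, 0.5000); cell (3,6); t to first gridline: x 0.4619, y 0.9200 (then +1.1547 / +2.0000)
    (2,6) via x @ 0.4619
    (2,7) via y @ 0.9200
    (1,7) via x @ 1.6166
    (0,7) via x @ 2.7713  # hit
  → r_3 = 2.7713
beam 4: φ=135°, α=240°
  direction (-0.5000, -0.8660); cell (3,6); t to first gridline: x 0.8000, y 0.6235 (then +2.0000 / +1.1547)
    (3,5) via y @ 0.6235  # hit
  → r_4 = 0.6235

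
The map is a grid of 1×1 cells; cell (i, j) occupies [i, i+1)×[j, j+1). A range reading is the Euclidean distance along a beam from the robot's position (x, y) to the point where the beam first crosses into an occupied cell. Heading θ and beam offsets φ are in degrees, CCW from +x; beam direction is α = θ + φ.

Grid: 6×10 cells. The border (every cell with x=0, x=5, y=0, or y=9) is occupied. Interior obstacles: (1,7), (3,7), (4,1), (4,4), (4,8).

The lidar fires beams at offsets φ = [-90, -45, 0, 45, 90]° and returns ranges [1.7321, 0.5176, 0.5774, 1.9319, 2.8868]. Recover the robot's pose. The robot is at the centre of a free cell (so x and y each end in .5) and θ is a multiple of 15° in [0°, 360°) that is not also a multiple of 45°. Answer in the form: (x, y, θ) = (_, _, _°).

The pose lattice has 27·16 = 432 candidates. Test each by forward raycasting.
  (1.5, 5.5, 150°): beam 1 = 4.0415 ≠ 1.7321 ✗
  (2.5, 5.5, 120°): beam 1 = 2.8868 ≠ 1.7321 ✗
  (1.5, 1.5, 195°): beam 1 = 1.9319 ≠ 1.7321 ✗
  (2.5, 1.5, 285°): beam 1 = 1.5529 ≠ 1.7321 ✗
  …
  (3.5, 6.5, 120°): r_1=1.7321, r_2=0.5176, r_3=0.5774, r_4=1.9319, r_5=2.8868 — all match ✓
No second candidate reproduces the full scan.

(x, y, θ) = (3.5, 6.5, 120°)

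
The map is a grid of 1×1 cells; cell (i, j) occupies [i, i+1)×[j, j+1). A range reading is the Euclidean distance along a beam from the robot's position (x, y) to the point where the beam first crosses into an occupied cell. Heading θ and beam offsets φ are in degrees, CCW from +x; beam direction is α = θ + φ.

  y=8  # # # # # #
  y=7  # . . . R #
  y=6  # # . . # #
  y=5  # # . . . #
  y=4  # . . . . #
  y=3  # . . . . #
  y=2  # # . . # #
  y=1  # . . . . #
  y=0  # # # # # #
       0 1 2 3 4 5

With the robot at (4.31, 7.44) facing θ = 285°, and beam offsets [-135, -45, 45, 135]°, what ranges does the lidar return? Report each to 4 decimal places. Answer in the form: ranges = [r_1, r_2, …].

beam 1: φ=-135°, α=150°
  d=(-0.8660,0.5000)  start (4,7)  tX=0.3580 tY=1.1200  stride 1/|dx|=1.1547 1/|dy|=2.0000
    cross x-line → (3,7), t=0.3580
    cross y-line → (3,8), t=1.1200 (wall)
  → r_1 = 1.1200
beam 2: φ=-45°, α=240°
  d=(-0.5000,-0.8660)  start (4,7)  tX=0.6200 tY=0.5081  stride 1/|dx|=2.0000 1/|dy|=1.1547
    cross y-line → (4,6), t=0.5081 (wall)
  → r_2 = 0.5081
beam 3: φ=45°, α=330°
  d=(0.8660,-0.5000)  start (4,7)  tX=0.7967 tY=0.8800  stride 1/|dx|=1.1547 1/|dy|=2.0000
    cross x-line → (5,7), t=0.7967 (wall)
  → r_3 = 0.7967
beam 4: φ=135°, α=60°
  d=(0.5000,0.8660)  start (4,7)  tX=1.3800 tY=0.6466  stride 1/|dx|=2.0000 1/|dy|=1.1547
    cross y-line → (4,8), t=0.6466 (wall)
  → r_4 = 0.6466

ranges = [1.1200, 0.5081, 0.7967, 0.6466]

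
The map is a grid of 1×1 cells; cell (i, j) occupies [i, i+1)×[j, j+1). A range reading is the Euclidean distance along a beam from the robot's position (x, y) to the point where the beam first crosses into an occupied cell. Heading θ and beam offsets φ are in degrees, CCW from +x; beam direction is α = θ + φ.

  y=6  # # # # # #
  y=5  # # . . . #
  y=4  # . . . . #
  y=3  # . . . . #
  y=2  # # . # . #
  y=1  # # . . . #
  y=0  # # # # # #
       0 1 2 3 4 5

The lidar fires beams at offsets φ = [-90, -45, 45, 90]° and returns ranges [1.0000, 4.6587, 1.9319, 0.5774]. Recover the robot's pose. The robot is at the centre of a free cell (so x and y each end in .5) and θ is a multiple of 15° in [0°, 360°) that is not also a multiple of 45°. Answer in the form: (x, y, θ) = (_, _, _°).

(x, y, θ) = (4.5, 1.5, 150°)

Candidates: 16 free-cell centres × 16 headings = 256 poses. Raycast each; keep the one whose scan matches to 4 dp.
  (2.5, 1.5, 30°): beam 1 = 0.5774 ≠ 1.0000 ✗
  (1.5, 3.5, 255°): beam 1 = 0.5176 ≠ 1.0000 ✗
  (2.5, 1.5, 15°): beam 1 = 0.5176 ≠ 1.0000 ✗
  (2.5, 4.5, 330°): beam 1 = 1.7321 ≠ 1.0000 ✗
  …
  (4.5, 1.5, 150°): r_1=1.0000, r_2=4.6587, r_3=1.9319, r_4=0.5774 — all match ✓
No second candidate reproduces the full scan.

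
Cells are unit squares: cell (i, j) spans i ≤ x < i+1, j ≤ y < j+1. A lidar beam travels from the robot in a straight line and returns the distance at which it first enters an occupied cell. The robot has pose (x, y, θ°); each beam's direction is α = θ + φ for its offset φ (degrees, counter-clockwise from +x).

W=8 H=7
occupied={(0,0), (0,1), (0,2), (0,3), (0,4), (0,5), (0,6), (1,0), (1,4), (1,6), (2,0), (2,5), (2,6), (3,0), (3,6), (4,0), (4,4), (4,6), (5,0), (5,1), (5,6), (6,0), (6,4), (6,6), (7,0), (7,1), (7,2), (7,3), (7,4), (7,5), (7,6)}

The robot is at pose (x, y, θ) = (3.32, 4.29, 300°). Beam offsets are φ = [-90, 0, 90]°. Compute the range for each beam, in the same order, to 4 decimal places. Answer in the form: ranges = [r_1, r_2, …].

ranges = [2.6789, 3.3600, 0.7852]

beam 1: φ=-90°, α=210°
  direction (-0.8660, -0.5000); cell (3,4); t to first gridline: x 0.3695, y 0.5800 (then +1.1547 / +2.0000)
    (2,4) via x @ 0.3695
    (2,3) via y @ 0.5800
    (1,3) via x @ 1.5242
    (1,2) via y @ 2.5800
    (0,2) via x @ 2.6789  # hit
  → r_1 = 2.6789
beam 2: φ=0°, α=300°
  direction (0.5000, -0.8660); cell (3,4); t to first gridline: x 1.3600, y 0.3349 (then +2.0000 / +1.1547)
    (3,3) via y @ 0.3349
    (4,3) via x @ 1.3600
    (4,2) via y @ 1.4896
    (4,1) via y @ 2.6443
    (5,1) via x @ 3.3600  # hit
  → r_2 = 3.3600
beam 3: φ=90°, α=30°
  direction (0.8660, 0.5000); cell (3,4); t to first gridline: x 0.7852, y 1.4200 (then +1.1547 / +2.0000)
    (4,4) via x @ 0.7852  # hit
  → r_3 = 0.7852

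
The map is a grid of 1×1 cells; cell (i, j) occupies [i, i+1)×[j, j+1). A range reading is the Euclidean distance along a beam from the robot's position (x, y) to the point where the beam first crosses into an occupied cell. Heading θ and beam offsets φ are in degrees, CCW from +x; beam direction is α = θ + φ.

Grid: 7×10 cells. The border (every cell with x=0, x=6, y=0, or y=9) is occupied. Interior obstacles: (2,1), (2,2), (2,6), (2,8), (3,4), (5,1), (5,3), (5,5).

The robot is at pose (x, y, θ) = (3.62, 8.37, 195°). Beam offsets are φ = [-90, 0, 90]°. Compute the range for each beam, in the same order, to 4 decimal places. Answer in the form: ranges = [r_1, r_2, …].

beam 1: φ=-90°, α=105°
  dir = (cos 105°, sin 105°) = (-0.2588, 0.9659); from cell (3,8)
  next x-line at t=2.3955, next y-line at t=0.6522; Δt_x=3.8637, Δt_y=1.0353
    y: enter (3,9) at t=0.6522 ← occupied
  → r_1 = 0.6522
beam 2: φ=0°, α=195°
  dir = (cos 195°, sin 195°) = (-0.9659, -0.2588); from cell (3,8)
  next x-line at t=0.6419, next y-line at t=1.4296; Δt_x=1.0353, Δt_y=3.8637
    x: enter (2,8) at t=0.6419 ← occupied
  → r_2 = 0.6419
beam 3: φ=90°, α=285°
  dir = (cos 285°, sin 285°) = (0.2588, -0.9659); from cell (3,8)
  next x-line at t=1.4682, next y-line at t=0.3831; Δt_x=3.8637, Δt_y=1.0353
    y: enter (3,7) at t=0.3831
    y: enter (3,6) at t=1.4183
    x: enter (4,6) at t=1.4682
    y: enter (4,5) at t=2.4536
    y: enter (4,4) at t=3.4889
    y: enter (4,3) at t=4.5242
    x: enter (5,3) at t=5.3319 ← occupied
  → r_3 = 5.3319

ranges = [0.6522, 0.6419, 5.3319]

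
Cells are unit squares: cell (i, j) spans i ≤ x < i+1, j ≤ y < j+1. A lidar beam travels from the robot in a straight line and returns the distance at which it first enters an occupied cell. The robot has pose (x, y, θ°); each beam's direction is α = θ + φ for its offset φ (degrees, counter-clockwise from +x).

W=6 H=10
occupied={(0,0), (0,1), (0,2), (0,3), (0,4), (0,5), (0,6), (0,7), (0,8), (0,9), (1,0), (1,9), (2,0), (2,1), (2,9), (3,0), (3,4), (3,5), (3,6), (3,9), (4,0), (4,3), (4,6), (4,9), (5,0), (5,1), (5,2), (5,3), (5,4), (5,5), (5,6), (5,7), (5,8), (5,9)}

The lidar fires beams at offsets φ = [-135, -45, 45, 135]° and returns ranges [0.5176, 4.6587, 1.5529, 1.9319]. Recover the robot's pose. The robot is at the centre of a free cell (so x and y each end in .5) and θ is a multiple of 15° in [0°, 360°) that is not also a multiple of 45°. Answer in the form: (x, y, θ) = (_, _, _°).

(x, y, θ) = (1.5, 6.5, 330°)

Enumerate (i+0.5, j+0.5, θ) over the 26 free cells and 16 admissible headings. For each, cast all 4 beams and compare to the given ranges.
  (4.5, 1.5, 165°): beam 1 = 0.5774 ≠ 0.5176 ✗
  (3.5, 1.5, 165°): beam 1 = 1.7321 ≠ 0.5176 ✗
  (3.5, 7.5, 75°): beam 1 = 0.5774 ≠ 0.5176 ✗
  (4.5, 5.5, 75°): beam 1 = 1.0000 ≠ 0.5176 ✗
  (4.5, 8.5, 210°): beam 2 = 1.9319 ≠ 4.6587 ✗
  …
  (1.5, 6.5, 330°): r_1=0.5176, r_2=4.6587, r_3=1.5529, r_4=1.9319 — all match ✓
Unique over the lattice → pose = (1.5, 6.5, 330°).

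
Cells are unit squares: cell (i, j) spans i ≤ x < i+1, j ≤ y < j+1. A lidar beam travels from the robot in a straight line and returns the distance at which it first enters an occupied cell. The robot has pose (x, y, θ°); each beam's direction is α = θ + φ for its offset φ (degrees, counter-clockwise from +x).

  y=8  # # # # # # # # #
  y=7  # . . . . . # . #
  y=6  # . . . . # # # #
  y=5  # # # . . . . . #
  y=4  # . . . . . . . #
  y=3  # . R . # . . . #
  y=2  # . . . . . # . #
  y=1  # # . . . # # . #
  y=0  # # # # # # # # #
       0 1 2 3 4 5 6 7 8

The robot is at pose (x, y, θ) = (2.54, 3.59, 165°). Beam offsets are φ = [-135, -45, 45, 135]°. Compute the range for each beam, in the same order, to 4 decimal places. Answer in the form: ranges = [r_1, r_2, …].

ranges = [4.8200, 1.6281, 1.7782, 2.9907]

beam 1: φ=-135°, α=30°
  d=(0.8660,0.5000)  start (2,3)  tX=0.5312 tY=0.8200  stride 1/|dx|=1.1547 1/|dy|=2.0000
    cross x-line → (3,3), t=0.5312
    cross y-line → (3,4), t=0.8200
    cross x-line → (4,4), t=1.6859
    cross y-line → (4,5), t=2.8200
    cross x-line → (5,5), t=2.8406
    cross x-line → (6,5), t=3.9953
    cross y-line → (6,6), t=4.8200 (wall)
  → r_1 = 4.8200
beam 2: φ=-45°, α=120°
  d=(-0.5000,0.8660)  start (2,3)  tX=1.0800 tY=0.4734  stride 1/|dx|=2.0000 1/|dy|=1.1547
    cross y-line → (2,4), t=0.4734
    cross x-line → (1,4), t=1.0800
    cross y-line → (1,5), t=1.6281 (wall)
  → r_2 = 1.6281
beam 3: φ=45°, α=210°
  d=(-0.8660,-0.5000)  start (2,3)  tX=0.6235 tY=1.1800  stride 1/|dx|=1.1547 1/|dy|=2.0000
    cross x-line → (1,3), t=0.6235
    cross y-line → (1,2), t=1.1800
    cross x-line → (0,2), t=1.7782 (wall)
  → r_3 = 1.7782
beam 4: φ=135°, α=300°
  d=(0.5000,-0.8660)  start (2,3)  tX=0.9200 tY=0.6813  stride 1/|dx|=2.0000 1/|dy|=1.1547
    cross y-line → (2,2), t=0.6813
    cross x-line → (3,2), t=0.9200
    cross y-line → (3,1), t=1.8360
    cross x-line → (4,1), t=2.9200
    cross y-line → (4,0), t=2.9907 (wall)
  → r_4 = 2.9907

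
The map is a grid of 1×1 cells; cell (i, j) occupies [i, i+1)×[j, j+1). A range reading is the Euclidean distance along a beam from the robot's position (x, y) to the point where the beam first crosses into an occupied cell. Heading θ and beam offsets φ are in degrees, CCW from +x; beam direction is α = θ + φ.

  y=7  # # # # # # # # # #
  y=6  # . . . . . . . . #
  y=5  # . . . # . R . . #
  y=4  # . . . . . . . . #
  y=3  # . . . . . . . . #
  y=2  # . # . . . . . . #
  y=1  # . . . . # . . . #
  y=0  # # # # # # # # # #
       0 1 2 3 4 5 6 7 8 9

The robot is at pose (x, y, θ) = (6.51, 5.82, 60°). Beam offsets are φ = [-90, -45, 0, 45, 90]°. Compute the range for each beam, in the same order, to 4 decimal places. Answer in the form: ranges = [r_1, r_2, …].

ranges = [2.8752, 2.5778, 1.3625, 1.2216, 2.3600]

beam 1: φ=-90°, α=330°
  dir = (cos 330°, sin 330°) = (0.8660, -0.5000); from cell (6,5)
  next x-line at t=0.5658, next y-line at t=1.6400; Δt_x=1.1547, Δt_y=2.0000
    x: enter (7,5) at t=0.5658
    y: enter (7,4) at t=1.6400
    x: enter (8,4) at t=1.7205
    x: enter (9,4) at t=2.8752 ← occupied
  → r_1 = 2.8752
beam 2: φ=-45°, α=15°
  dir = (cos 15°, sin 15°) = (0.9659, 0.2588); from cell (6,5)
  next x-line at t=0.5073, next y-line at t=0.6955; Δt_x=1.0353, Δt_y=3.8637
    x: enter (7,5) at t=0.5073
    y: enter (7,6) at t=0.6955
    x: enter (8,6) at t=1.5426
    x: enter (9,6) at t=2.5778 ← occupied
  → r_2 = 2.5778
beam 3: φ=0°, α=60°
  dir = (cos 60°, sin 60°) = (0.5000, 0.8660); from cell (6,5)
  next x-line at t=0.9800, next y-line at t=0.2078; Δt_x=2.0000, Δt_y=1.1547
    y: enter (6,6) at t=0.2078
    x: enter (7,6) at t=0.9800
    y: enter (7,7) at t=1.3625 ← occupied
  → r_3 = 1.3625
beam 4: φ=45°, α=105°
  dir = (cos 105°, sin 105°) = (-0.2588, 0.9659); from cell (6,5)
  next x-line at t=1.9705, next y-line at t=0.1863; Δt_x=3.8637, Δt_y=1.0353
    y: enter (6,6) at t=0.1863
    y: enter (6,7) at t=1.2216 ← occupied
  → r_4 = 1.2216
beam 5: φ=90°, α=150°
  dir = (cos 150°, sin 150°) = (-0.8660, 0.5000); from cell (6,5)
  next x-line at t=0.5889, next y-line at t=0.3600; Δt_x=1.1547, Δt_y=2.0000
    y: enter (6,6) at t=0.3600
    x: enter (5,6) at t=0.5889
    x: enter (4,6) at t=1.7436
    y: enter (4,7) at t=2.3600 ← occupied
  → r_5 = 2.3600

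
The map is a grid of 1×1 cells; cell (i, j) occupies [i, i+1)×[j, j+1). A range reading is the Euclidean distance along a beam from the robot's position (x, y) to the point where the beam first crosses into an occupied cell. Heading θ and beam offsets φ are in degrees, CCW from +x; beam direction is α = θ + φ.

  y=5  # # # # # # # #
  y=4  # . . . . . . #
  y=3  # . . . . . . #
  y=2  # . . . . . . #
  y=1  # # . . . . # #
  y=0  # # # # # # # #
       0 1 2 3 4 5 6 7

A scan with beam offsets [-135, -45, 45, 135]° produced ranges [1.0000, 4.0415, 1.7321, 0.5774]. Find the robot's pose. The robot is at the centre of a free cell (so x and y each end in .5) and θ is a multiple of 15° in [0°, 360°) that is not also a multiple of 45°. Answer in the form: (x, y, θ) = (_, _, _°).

(x, y, θ) = (5.5, 4.5, 285°)

Enumerate (i+0.5, j+0.5, θ) over the 22 free cells and 16 admissible headings. For each, cast all 4 beams and compare to the given ranges.
  (2.5, 2.5, 60°): beam 1 = 1.5529 ≠ 1.0000 ✗
  (2.5, 2.5, 150°): beam 1 = 4.6587 ≠ 1.0000 ✗
  (6.5, 2.5, 60°): beam 1 = 0.5176 ≠ 1.0000 ✗
  (6.5, 4.5, 165°): beam 1 = 0.5774 ≠ 1.0000 ✗
  …
  (5.5, 4.5, 285°): r_1=1.0000, r_2=4.0415, r_3=1.7321, r_4=0.5774 — all match ✓
No second candidate reproduces the full scan.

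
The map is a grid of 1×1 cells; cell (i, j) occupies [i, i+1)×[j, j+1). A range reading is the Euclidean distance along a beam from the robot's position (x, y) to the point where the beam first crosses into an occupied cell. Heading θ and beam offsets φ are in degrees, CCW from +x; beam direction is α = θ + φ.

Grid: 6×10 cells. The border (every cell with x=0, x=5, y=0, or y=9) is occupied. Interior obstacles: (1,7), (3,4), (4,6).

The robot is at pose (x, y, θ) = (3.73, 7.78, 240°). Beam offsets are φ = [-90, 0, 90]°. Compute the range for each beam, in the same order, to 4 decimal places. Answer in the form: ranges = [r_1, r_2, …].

beam 1: φ=-90°, α=150°
  dir = (cos 150°, sin 150°) = (-0.8660, 0.5000); from cell (3,7)
  next x-line at t=0.8429, next y-line at t=0.4400; Δt_x=1.1547, Δt_y=2.0000
    y: enter (3,8) at t=0.4400
    x: enter (2,8) at t=0.8429
    x: enter (1,8) at t=1.9976
    y: enter (1,9) at t=2.4400 ← occupied
  → r_1 = 2.4400
beam 2: φ=0°, α=240°
  dir = (cos 240°, sin 240°) = (-0.5000, -0.8660); from cell (3,7)
  next x-line at t=1.4600, next y-line at t=0.9007; Δt_x=2.0000, Δt_y=1.1547
    y: enter (3,6) at t=0.9007
    x: enter (2,6) at t=1.4600
    y: enter (2,5) at t=2.0554
    y: enter (2,4) at t=3.2101
    x: enter (1,4) at t=3.4600
    y: enter (1,3) at t=4.3648
    x: enter (0,3) at t=5.4600 ← occupied
  → r_2 = 5.4600
beam 3: φ=90°, α=330°
  dir = (cos 330°, sin 330°) = (0.8660, -0.5000); from cell (3,7)
  next x-line at t=0.3118, next y-line at t=1.5600; Δt_x=1.1547, Δt_y=2.0000
    x: enter (4,7) at t=0.3118
    x: enter (5,7) at t=1.4665 ← occupied
  → r_3 = 1.4665

ranges = [2.4400, 5.4600, 1.4665]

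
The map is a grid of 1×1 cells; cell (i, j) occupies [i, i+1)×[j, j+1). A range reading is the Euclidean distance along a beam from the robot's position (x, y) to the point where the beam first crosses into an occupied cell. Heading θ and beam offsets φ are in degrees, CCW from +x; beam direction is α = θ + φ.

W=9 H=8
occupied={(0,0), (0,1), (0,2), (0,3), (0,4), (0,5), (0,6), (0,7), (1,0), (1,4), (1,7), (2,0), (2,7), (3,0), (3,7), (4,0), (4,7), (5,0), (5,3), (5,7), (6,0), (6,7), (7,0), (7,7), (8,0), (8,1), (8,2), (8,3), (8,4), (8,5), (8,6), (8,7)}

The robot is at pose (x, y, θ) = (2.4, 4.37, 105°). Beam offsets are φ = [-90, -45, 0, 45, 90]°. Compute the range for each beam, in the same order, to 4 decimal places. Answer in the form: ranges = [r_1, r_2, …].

ranges = [5.7975, 3.0369, 2.7228, 0.4619, 0.4141]

beam 1: φ=-90°, α=15°
  d=(0.9659,0.2588)  start (2,4)  tX=0.6212 tY=2.4341  stride 1/|dx|=1.0353 1/|dy|=3.8637
    cross x-line → (3,4), t=0.6212
    cross x-line → (4,4), t=1.6564
    cross y-line → (4,5), t=2.4341
    cross x-line → (5,5), t=2.6917
    cross x-line → (6,5), t=3.7270
    cross x-line → (7,5), t=4.7623
    cross x-line → (8,5), t=5.7975 (wall)
  → r_1 = 5.7975
beam 2: φ=-45°, α=60°
  d=(0.5000,0.8660)  start (2,4)  tX=1.2000 tY=0.7275  stride 1/|dx|=2.0000 1/|dy|=1.1547
    cross y-line → (2,5), t=0.7275
    cross x-line → (3,5), t=1.2000
    cross y-line → (3,6), t=1.8822
    cross y-line → (3,7), t=3.0369 (wall)
  → r_2 = 3.0369
beam 3: φ=0°, α=105°
  d=(-0.2588,0.9659)  start (2,4)  tX=1.5455 tY=0.6522  stride 1/|dx|=3.8637 1/|dy|=1.0353
    cross y-line → (2,5), t=0.6522
    cross x-line → (1,5), t=1.5455
    cross y-line → (1,6), t=1.6875
    cross y-line → (1,7), t=2.7228 (wall)
  → r_3 = 2.7228
beam 4: φ=45°, α=150°
  d=(-0.8660,0.5000)  start (2,4)  tX=0.4619 tY=1.2600  stride 1/|dx|=1.1547 1/|dy|=2.0000
    cross x-line → (1,4), t=0.4619 (wall)
  → r_4 = 0.4619
beam 5: φ=90°, α=195°
  d=(-0.9659,-0.2588)  start (2,4)  tX=0.4141 tY=1.4296  stride 1/|dx|=1.0353 1/|dy|=3.8637
    cross x-line → (1,4), t=0.4141 (wall)
  → r_5 = 0.4141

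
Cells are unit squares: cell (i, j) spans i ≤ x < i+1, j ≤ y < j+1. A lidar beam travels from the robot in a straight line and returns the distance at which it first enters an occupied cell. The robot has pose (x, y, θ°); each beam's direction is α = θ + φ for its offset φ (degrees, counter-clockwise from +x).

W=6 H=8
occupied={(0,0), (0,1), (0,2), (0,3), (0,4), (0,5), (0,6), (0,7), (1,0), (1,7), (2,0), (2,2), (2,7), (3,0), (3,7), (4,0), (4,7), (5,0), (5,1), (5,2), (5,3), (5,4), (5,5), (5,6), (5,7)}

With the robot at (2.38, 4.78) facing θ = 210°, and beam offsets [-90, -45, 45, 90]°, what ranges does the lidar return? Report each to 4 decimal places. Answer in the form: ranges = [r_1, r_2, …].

beam 1: φ=-90°, α=120°
  cosα=-0.5000 sinα=0.8660 | (2,4) | tMaxX 0.7600 tMaxY 0.2540 | tΔX 2.0000 tΔY 1.1547
    t=0.2540 [y] (2,5)
    t=0.7600 [x] (1,5)
    t=1.4087 [y] (1,6)
    t=2.5634 [y] (1,7) — stop
  → r_1 = 2.5634
beam 2: φ=-45°, α=165°
  cosα=-0.9659 sinα=0.2588 | (2,4) | tMaxX 0.3934 tMaxY 0.8500 | tΔX 1.0353 tΔY 3.8637
    t=0.3934 [x] (1,4)
    t=0.8500 [y] (1,5)
    t=1.4287 [x] (0,5) — stop
  → r_2 = 1.4287
beam 3: φ=45°, α=255°
  cosα=-0.2588 sinα=-0.9659 | (2,4) | tMaxX 1.4682 tMaxY 0.8075 | tΔX 3.8637 tΔY 1.0353
    t=0.8075 [y] (2,3)
    t=1.4682 [x] (1,3)
    t=1.8428 [y] (1,2)
    t=2.8781 [y] (1,1)
    t=3.9133 [y] (1,0) — stop
  → r_3 = 3.9133
beam 4: φ=90°, α=300°
  cosα=0.5000 sinα=-0.8660 | (2,4) | tMaxX 1.2400 tMaxY 0.9007 | tΔX 2.0000 tΔY 1.1547
    t=0.9007 [y] (2,3)
    t=1.2400 [x] (3,3)
    t=2.0554 [y] (3,2)
    t=3.2101 [y] (3,1)
    t=3.2400 [x] (4,1)
    t=4.3648 [y] (4,0) — stop
  → r_4 = 4.3648

ranges = [2.5634, 1.4287, 3.9133, 4.3648]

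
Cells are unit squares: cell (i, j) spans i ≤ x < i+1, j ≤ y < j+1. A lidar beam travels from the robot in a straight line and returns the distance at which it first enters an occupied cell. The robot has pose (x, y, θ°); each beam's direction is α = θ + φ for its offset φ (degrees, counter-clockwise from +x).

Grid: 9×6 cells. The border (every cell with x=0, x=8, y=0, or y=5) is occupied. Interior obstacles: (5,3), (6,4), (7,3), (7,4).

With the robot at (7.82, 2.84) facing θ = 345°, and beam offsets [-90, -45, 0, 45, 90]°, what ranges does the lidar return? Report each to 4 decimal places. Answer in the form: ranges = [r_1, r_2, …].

beam 1: φ=-90°, α=255°
  dir = (cos 255°, sin 255°) = (-0.2588, -0.9659); from cell (7,2)
  next x-line at t=3.1682, next y-line at t=0.8696; Δt_x=3.8637, Δt_y=1.0353
    y: enter (7,1) at t=0.8696
    y: enter (7,0) at t=1.9049 ← occupied
  → r_1 = 1.9049
beam 2: φ=-45°, α=300°
  dir = (cos 300°, sin 300°) = (0.5000, -0.8660); from cell (7,2)
  next x-line at t=0.3600, next y-line at t=0.9699; Δt_x=2.0000, Δt_y=1.1547
    x: enter (8,2) at t=0.3600 ← occupied
  → r_2 = 0.3600
beam 3: φ=0°, α=345°
  dir = (cos 345°, sin 345°) = (0.9659, -0.2588); from cell (7,2)
  next x-line at t=0.1863, next y-line at t=3.2455; Δt_x=1.0353, Δt_y=3.8637
    x: enter (8,2) at t=0.1863 ← occupied
  → r_3 = 0.1863
beam 4: φ=45°, α=30°
  dir = (cos 30°, sin 30°) = (0.8660, 0.5000); from cell (7,2)
  next x-line at t=0.2078, next y-line at t=0.3200; Δt_x=1.1547, Δt_y=2.0000
    x: enter (8,2) at t=0.2078 ← occupied
  → r_4 = 0.2078
beam 5: φ=90°, α=75°
  dir = (cos 75°, sin 75°) = (0.2588, 0.9659); from cell (7,2)
  next x-line at t=0.6955, next y-line at t=0.1656; Δt_x=3.8637, Δt_y=1.0353
    y: enter (7,3) at t=0.1656 ← occupied
  → r_5 = 0.1656

ranges = [1.9049, 0.3600, 0.1863, 0.2078, 0.1656]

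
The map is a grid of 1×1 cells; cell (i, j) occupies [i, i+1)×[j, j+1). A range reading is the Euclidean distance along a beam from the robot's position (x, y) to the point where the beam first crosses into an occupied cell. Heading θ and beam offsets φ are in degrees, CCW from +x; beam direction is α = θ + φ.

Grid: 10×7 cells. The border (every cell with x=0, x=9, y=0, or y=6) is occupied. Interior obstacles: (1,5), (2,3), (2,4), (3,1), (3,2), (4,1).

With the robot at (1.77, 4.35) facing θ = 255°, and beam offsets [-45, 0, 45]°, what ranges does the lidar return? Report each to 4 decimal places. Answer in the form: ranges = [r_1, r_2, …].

beam 1: φ=-45°, α=210°
  cosα=-0.8660 sinα=-0.5000 | (1,4) | tMaxX 0.8891 tMaxY 0.7000 | tΔX 1.1547 tΔY 2.0000
    t=0.7000 [y] (1,3)
    t=0.8891 [x] (0,3) — stop
  → r_1 = 0.8891
beam 2: φ=0°, α=255°
  cosα=-0.2588 sinα=-0.9659 | (1,4) | tMaxX 2.9751 tMaxY 0.3623 | tΔX 3.8637 tΔY 1.0353
    t=0.3623 [y] (1,3)
    t=1.3976 [y] (1,2)
    t=2.4329 [y] (1,1)
    t=2.9751 [x] (0,1) — stop
  → r_2 = 2.9751
beam 3: φ=45°, α=300°
  cosα=0.5000 sinα=-0.8660 | (1,4) | tMaxX 0.4600 tMaxY 0.4041 | tΔX 2.0000 tΔY 1.1547
    t=0.4041 [y] (1,3)
    t=0.4600 [x] (2,3) — stop
  → r_3 = 0.4600

ranges = [0.8891, 2.9751, 0.4600]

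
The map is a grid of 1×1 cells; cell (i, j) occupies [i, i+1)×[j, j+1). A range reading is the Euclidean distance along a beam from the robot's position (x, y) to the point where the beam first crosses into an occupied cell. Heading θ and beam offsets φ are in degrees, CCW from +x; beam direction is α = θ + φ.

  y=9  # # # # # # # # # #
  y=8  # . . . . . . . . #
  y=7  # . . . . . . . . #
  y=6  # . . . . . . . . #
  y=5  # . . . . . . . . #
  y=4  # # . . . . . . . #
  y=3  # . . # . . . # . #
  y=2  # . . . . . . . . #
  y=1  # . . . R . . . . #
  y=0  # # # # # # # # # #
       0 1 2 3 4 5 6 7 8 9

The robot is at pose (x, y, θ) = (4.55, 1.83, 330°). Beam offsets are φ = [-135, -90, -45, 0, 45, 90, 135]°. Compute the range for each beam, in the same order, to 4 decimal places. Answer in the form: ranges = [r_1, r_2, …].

beam 1: φ=-135°, α=195°
  dir = (cos 195°, sin 195°) = (-0.9659, -0.2588); from cell (4,1)
  next x-line at t=0.5694, next y-line at t=3.2069; Δt_x=1.0353, Δt_y=3.8637
    x: enter (3,1) at t=0.5694
    x: enter (2,1) at t=1.6047
    x: enter (1,1) at t=2.6400
    y: enter (1,0) at t=3.2069 ← occupied
  → r_1 = 3.2069
beam 2: φ=-90°, α=240°
  dir = (cos 240°, sin 240°) = (-0.5000, -0.8660); from cell (4,1)
  next x-line at t=1.1000, next y-line at t=0.9584; Δt_x=2.0000, Δt_y=1.1547
    y: enter (4,0) at t=0.9584 ← occupied
  → r_2 = 0.9584
beam 3: φ=-45°, α=285°
  dir = (cos 285°, sin 285°) = (0.2588, -0.9659); from cell (4,1)
  next x-line at t=1.7387, next y-line at t=0.8593; Δt_x=3.8637, Δt_y=1.0353
    y: enter (4,0) at t=0.8593 ← occupied
  → r_3 = 0.8593
beam 4: φ=0°, α=330°
  dir = (cos 330°, sin 330°) = (0.8660, -0.5000); from cell (4,1)
  next x-line at t=0.5196, next y-line at t=1.6600; Δt_x=1.1547, Δt_y=2.0000
    x: enter (5,1) at t=0.5196
    y: enter (5,0) at t=1.6600 ← occupied
  → r_4 = 1.6600
beam 5: φ=45°, α=15°
  dir = (cos 15°, sin 15°) = (0.9659, 0.2588); from cell (4,1)
  next x-line at t=0.4659, next y-line at t=0.6568; Δt_x=1.0353, Δt_y=3.8637
    x: enter (5,1) at t=0.4659
    y: enter (5,2) at t=0.6568
    x: enter (6,2) at t=1.5012
    x: enter (7,2) at t=2.5364
    x: enter (8,2) at t=3.5717
    y: enter (8,3) at t=4.5205
    x: enter (9,3) at t=4.6070 ← occupied
  → r_5 = 4.6070
beam 6: φ=90°, α=60°
  dir = (cos 60°, sin 60°) = (0.5000, 0.8660); from cell (4,1)
  next x-line at t=0.9000, next y-line at t=0.1963; Δt_x=2.0000, Δt_y=1.1547
    y: enter (4,2) at t=0.1963
    x: enter (5,2) at t=0.9000
    y: enter (5,3) at t=1.3510
    y: enter (5,4) at t=2.5057
    x: enter (6,4) at t=2.9000
    y: enter (6,5) at t=3.6604
    y: enter (6,6) at t=4.8151
    x: enter (7,6) at t=4.9000
    y: enter (7,7) at t=5.9698
    x: enter (8,7) at t=6.9000
    y: enter (8,8) at t=7.1245
    y: enter (8,9) at t=8.2792 ← occupied
  → r_6 = 8.2792
beam 7: φ=135°, α=105°
  dir = (cos 105°, sin 105°) = (-0.2588, 0.9659); from cell (4,1)
  next x-line at t=2.1250, next y-line at t=0.1760; Δt_x=3.8637, Δt_y=1.0353
    y: enter (4,2) at t=0.1760
    y: enter (4,3) at t=1.2113
    x: enter (3,3) at t=2.1250 ← occupied
  → r_7 = 2.1250

ranges = [3.2069, 0.9584, 0.8593, 1.6600, 4.6070, 8.2792, 2.1250]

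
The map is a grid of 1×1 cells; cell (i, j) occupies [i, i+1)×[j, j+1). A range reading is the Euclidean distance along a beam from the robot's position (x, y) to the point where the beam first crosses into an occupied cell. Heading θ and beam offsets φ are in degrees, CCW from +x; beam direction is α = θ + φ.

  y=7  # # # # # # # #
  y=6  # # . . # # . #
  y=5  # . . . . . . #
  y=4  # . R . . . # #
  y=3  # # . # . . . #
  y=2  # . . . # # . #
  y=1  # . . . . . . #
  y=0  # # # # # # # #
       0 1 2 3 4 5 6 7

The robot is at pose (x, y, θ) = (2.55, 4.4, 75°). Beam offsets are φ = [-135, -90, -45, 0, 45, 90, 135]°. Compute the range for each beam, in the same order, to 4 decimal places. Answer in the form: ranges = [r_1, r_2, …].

beam 1: φ=-135°, α=300°
  cosα=0.5000 sinα=-0.8660 | (2,4) | tMaxX 0.9000 tMaxY 0.4619 | tΔX 2.0000 tΔY 1.1547
    t=0.4619 [y] (2,3)
    t=0.9000 [x] (3,3) — stop
  → r_1 = 0.9000
beam 2: φ=-90°, α=345°
  cosα=0.9659 sinα=-0.2588 | (2,4) | tMaxX 0.4659 tMaxY 1.5455 | tΔX 1.0353 tΔY 3.8637
    t=0.4659 [x] (3,4)
    t=1.5012 [x] (4,4)
    t=1.5455 [y] (4,3)
    t=2.5364 [x] (5,3)
    t=3.5717 [x] (6,3)
    t=4.6070 [x] (7,3) — stop
  → r_2 = 4.6070
beam 3: φ=-45°, α=30°
  cosα=0.8660 sinα=0.5000 | (2,4) | tMaxX 0.5196 tMaxY 1.2000 | tΔX 1.1547 tΔY 2.0000
    t=0.5196 [x] (3,4)
    t=1.2000 [y] (3,5)
    t=1.6743 [x] (4,5)
    t=2.8290 [x] (5,5)
    t=3.2000 [y] (5,6) — stop
  → r_3 = 3.2000
beam 4: φ=0°, α=75°
  cosα=0.2588 sinα=0.9659 | (2,4) | tMaxX 1.7387 tMaxY 0.6212 | tΔX 3.8637 tΔY 1.0353
    t=0.6212 [y] (2,5)
    t=1.6564 [y] (2,6)
    t=1.7387 [x] (3,6)
    t=2.6917 [y] (3,7) — stop
  → r_4 = 2.6917
beam 5: φ=45°, α=120°
  cosα=-0.5000 sinα=0.8660 | (2,4) | tMaxX 1.1000 tMaxY 0.6928 | tΔX 2.0000 tΔY 1.1547
    t=0.6928 [y] (2,5)
    t=1.1000 [x] (1,5)
    t=1.8475 [y] (1,6) — stop
  → r_5 = 1.8475
beam 6: φ=90°, α=165°
  cosα=-0.9659 sinα=0.2588 | (2,4) | tMaxX 0.5694 tMaxY 2.3182 | tΔX 1.0353 tΔY 3.8637
    t=0.5694 [x] (1,4)
    t=1.6047 [x] (0,4) — stop
  → r_6 = 1.6047
beam 7: φ=135°, α=210°
  cosα=-0.8660 sinα=-0.5000 | (2,4) | tMaxX 0.6351 tMaxY 0.8000 | tΔX 1.1547 tΔY 2.0000
    t=0.6351 [x] (1,4)
    t=0.8000 [y] (1,3) — stop
  → r_7 = 0.8000

ranges = [0.9000, 4.6070, 3.2000, 2.6917, 1.8475, 1.6047, 0.8000]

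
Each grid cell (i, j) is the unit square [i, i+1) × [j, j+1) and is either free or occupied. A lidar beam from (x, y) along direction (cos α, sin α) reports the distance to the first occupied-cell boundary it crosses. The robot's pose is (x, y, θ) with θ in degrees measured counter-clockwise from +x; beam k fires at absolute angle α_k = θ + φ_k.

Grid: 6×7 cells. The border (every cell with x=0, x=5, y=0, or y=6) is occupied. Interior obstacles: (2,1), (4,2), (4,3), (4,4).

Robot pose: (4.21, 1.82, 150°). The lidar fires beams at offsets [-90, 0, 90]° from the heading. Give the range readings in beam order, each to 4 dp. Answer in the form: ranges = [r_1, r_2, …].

ranges = [0.2078, 3.7066, 0.9469]

beam 1: φ=-90°, α=60°
  cosα=0.5000 sinα=0.8660 | (4,1) | tMaxX 1.5800 tMaxY 0.2078 | tΔX 2.0000 tΔY 1.1547
    t=0.2078 [y] (4,2) — stop
  → r_1 = 0.2078
beam 2: φ=0°, α=150°
  cosα=-0.8660 sinα=0.5000 | (4,1) | tMaxX 0.2425 tMaxY 0.3600 | tΔX 1.1547 tΔY 2.0000
    t=0.2425 [x] (3,1)
    t=0.3600 [y] (3,2)
    t=1.3972 [x] (2,2)
    t=2.3600 [y] (2,3)
    t=2.5519 [x] (1,3)
    t=3.7066 [x] (0,3) — stop
  → r_2 = 3.7066
beam 3: φ=90°, α=240°
  cosα=-0.5000 sinα=-0.8660 | (4,1) | tMaxX 0.4200 tMaxY 0.9469 | tΔX 2.0000 tΔY 1.1547
    t=0.4200 [x] (3,1)
    t=0.9469 [y] (3,0) — stop
  → r_3 = 0.9469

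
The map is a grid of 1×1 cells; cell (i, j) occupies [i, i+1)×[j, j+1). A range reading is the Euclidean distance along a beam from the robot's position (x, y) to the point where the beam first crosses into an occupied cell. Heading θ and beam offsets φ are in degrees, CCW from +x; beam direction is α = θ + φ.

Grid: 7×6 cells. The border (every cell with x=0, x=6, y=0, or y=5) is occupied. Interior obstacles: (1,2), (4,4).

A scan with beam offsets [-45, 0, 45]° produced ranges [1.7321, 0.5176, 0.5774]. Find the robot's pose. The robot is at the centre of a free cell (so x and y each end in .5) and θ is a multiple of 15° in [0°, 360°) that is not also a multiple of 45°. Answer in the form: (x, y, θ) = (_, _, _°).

(x, y, θ) = (4.5, 3.5, 75°)

The pose lattice has 18·16 = 288 candidates. Test each by forward raycasting.
  (5.5, 1.5, 30°): beam 1 = 0.5176 ≠ 1.7321 ✗
  (5.5, 1.5, 255°): beam 1 = 1.0000 ≠ 1.7321 ✗
  (5.5, 3.5, 60°): beam 1 = 0.5176 ≠ 1.7321 ✗
  (3.5, 4.5, 105°): beam 1 = 0.5774 ≠ 1.7321 ✗
  (5.5, 2.5, 240°): beam 1 = 4.6587 ≠ 1.7321 ✗
  …
  (4.5, 3.5, 75°): r_1=1.7321, r_2=0.5176, r_3=0.5774 — all match ✓
Unique over the lattice → pose = (4.5, 3.5, 75°).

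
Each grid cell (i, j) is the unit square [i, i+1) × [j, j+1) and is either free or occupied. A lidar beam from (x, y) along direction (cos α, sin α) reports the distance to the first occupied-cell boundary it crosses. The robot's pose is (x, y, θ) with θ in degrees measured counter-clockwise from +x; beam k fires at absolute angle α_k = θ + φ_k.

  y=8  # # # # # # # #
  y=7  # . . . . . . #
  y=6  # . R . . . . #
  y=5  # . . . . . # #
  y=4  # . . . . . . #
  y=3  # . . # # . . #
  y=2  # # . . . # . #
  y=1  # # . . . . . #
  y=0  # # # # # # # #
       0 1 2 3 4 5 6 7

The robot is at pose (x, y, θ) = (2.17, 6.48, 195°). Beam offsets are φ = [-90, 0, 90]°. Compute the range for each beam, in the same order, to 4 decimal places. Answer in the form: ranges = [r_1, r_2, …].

ranges = [1.5736, 1.2113, 3.2069]

beam 1: φ=-90°, α=105°
  dir = (cos 105°, sin 105°) = (-0.2588, 0.9659); from cell (2,6)
  next x-line at t=0.6568, next y-line at t=0.5383; Δt_x=3.8637, Δt_y=1.0353
    y: enter (2,7) at t=0.5383
    x: enter (1,7) at t=0.6568
    y: enter (1,8) at t=1.5736 ← occupied
  → r_1 = 1.5736
beam 2: φ=0°, α=195°
  dir = (cos 195°, sin 195°) = (-0.9659, -0.2588); from cell (2,6)
  next x-line at t=0.1760, next y-line at t=1.8546; Δt_x=1.0353, Δt_y=3.8637
    x: enter (1,6) at t=0.1760
    x: enter (0,6) at t=1.2113 ← occupied
  → r_2 = 1.2113
beam 3: φ=90°, α=285°
  dir = (cos 285°, sin 285°) = (0.2588, -0.9659); from cell (2,6)
  next x-line at t=3.2069, next y-line at t=0.4969; Δt_x=3.8637, Δt_y=1.0353
    y: enter (2,5) at t=0.4969
    y: enter (2,4) at t=1.5322
    y: enter (2,3) at t=2.5675
    x: enter (3,3) at t=3.2069 ← occupied
  → r_3 = 3.2069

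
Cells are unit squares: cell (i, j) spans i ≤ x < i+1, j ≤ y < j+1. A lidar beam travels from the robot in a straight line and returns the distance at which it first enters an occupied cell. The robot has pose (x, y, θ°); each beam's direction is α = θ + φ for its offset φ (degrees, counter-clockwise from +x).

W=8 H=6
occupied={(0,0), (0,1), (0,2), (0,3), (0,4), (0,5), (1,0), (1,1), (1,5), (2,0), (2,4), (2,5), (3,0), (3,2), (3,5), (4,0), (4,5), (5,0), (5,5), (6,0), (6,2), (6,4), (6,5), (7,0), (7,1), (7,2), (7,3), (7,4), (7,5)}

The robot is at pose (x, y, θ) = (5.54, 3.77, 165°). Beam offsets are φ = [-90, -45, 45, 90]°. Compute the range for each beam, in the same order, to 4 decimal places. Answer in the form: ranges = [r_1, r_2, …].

ranges = [1.2734, 1.4203, 1.7782, 2.8677]

beam 1: φ=-90°, α=75°
  dir = (cos 75°, sin 75°) = (0.2588, 0.9659); from cell (5,3)
  next x-line at t=1.7773, next y-line at t=0.2381; Δt_x=3.8637, Δt_y=1.0353
    y: enter (5,4) at t=0.2381
    y: enter (5,5) at t=1.2734 ← occupied
  → r_1 = 1.2734
beam 2: φ=-45°, α=120°
  dir = (cos 120°, sin 120°) = (-0.5000, 0.8660); from cell (5,3)
  next x-line at t=1.0800, next y-line at t=0.2656; Δt_x=2.0000, Δt_y=1.1547
    y: enter (5,4) at t=0.2656
    x: enter (4,4) at t=1.0800
    y: enter (4,5) at t=1.4203 ← occupied
  → r_2 = 1.4203
beam 3: φ=45°, α=210°
  dir = (cos 210°, sin 210°) = (-0.8660, -0.5000); from cell (5,3)
  next x-line at t=0.6235, next y-line at t=1.5400; Δt_x=1.1547, Δt_y=2.0000
    x: enter (4,3) at t=0.6235
    y: enter (4,2) at t=1.5400
    x: enter (3,2) at t=1.7782 ← occupied
  → r_3 = 1.7782
beam 4: φ=90°, α=255°
  dir = (cos 255°, sin 255°) = (-0.2588, -0.9659); from cell (5,3)
  next x-line at t=2.0864, next y-line at t=0.7972; Δt_x=3.8637, Δt_y=1.0353
    y: enter (5,2) at t=0.7972
    y: enter (5,1) at t=1.8324
    x: enter (4,1) at t=2.0864
    y: enter (4,0) at t=2.8677 ← occupied
  → r_4 = 2.8677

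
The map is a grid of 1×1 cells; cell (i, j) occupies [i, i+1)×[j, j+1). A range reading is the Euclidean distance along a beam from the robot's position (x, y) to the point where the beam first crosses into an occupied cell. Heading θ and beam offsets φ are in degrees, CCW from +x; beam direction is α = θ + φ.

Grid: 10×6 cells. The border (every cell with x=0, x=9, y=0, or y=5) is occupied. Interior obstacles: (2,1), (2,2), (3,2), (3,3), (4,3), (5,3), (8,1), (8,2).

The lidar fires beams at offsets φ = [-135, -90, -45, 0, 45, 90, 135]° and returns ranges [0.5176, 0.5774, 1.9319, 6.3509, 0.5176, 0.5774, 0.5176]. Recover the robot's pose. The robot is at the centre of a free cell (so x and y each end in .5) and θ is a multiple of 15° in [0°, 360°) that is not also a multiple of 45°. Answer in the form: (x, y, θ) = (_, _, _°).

The pose lattice has 24·16 = 384 candidates. Test each by forward raycasting.
  (7.5, 2.5, 120°): beam 3 = 2.5882 ≠ 1.9319 ✗
  (8.5, 4.5, 195°): beam 1 = 0.5774 ≠ 0.5176 ✗
  (4.5, 2.5, 120°): beam 1 = 3.6235 ≠ 0.5176 ✗
  (5.5, 2.5, 285°): beam 1 = 1.0000 ≠ 0.5176 ✗
  …
  (3.5, 1.5, 30°): r_1=0.5176, r_2=0.5774, r_3=1.9319, r_4=6.3509, r_5=0.5176, r_6=0.5774, r_7=0.5176 — all match ✓
Only this pose fits every beam.

(x, y, θ) = (3.5, 1.5, 30°)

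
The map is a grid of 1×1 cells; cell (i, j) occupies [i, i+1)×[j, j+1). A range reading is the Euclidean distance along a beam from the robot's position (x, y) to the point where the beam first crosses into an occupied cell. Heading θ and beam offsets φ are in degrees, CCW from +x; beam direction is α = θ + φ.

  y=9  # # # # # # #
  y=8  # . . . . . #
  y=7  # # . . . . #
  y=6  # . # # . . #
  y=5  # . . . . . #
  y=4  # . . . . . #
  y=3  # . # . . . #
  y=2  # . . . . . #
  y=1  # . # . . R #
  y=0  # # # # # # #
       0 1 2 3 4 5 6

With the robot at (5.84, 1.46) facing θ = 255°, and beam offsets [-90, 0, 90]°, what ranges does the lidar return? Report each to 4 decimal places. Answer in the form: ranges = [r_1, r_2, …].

beam 1: φ=-90°, α=165°
  direction (-0.9659, 0.2588); cell (5,1); t to first gridline: x 0.8696, y 2.0864 (then +1.0353 / +3.8637)
    (4,1) via x @ 0.8696
    (3,1) via x @ 1.9049
    (3,2) via y @ 2.0864
    (2,2) via x @ 2.9402
    (1,2) via x @ 3.9755
    (0,2) via x @ 5.0107  # hit
  → r_1 = 5.0107
beam 2: φ=0°, α=255°
  direction (-0.2588, -0.9659); cell (5,1); t to first gridline: x 3.2455, y 0.4762 (then +3.8637 / +1.0353)
    (5,0) via y @ 0.4762  # hit
  → r_2 = 0.4762
beam 3: φ=90°, α=345°
  direction (0.9659, -0.2588); cell (5,1); t to first gridline: x 0.1656, y 1.7773 (then +1.0353 / +3.8637)
    (6,1) via x @ 0.1656  # hit
  → r_3 = 0.1656

ranges = [5.0107, 0.4762, 0.1656]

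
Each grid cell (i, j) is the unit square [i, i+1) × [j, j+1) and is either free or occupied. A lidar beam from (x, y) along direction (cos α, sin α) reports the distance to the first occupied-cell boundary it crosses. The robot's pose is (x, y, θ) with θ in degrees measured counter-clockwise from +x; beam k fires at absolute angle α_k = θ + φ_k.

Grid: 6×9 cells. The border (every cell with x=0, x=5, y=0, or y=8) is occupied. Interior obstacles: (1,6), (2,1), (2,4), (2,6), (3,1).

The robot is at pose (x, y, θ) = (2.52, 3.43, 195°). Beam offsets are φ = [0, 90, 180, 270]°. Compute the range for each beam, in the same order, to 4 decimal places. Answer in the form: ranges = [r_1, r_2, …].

ranges = [1.5736, 1.4804, 2.5675, 0.5901]

beam 1: φ=0°, α=195°
  direction (-0.9659, -0.2588); cell (2,3); t to first gridline: x 0.5383, y 1.6614 (then +1.0353 / +3.8637)
    (1,3) via x @ 0.5383
    (0,3) via x @ 1.5736  # hit
  → r_1 = 1.5736
beam 2: φ=90°, α=285°
  direction (0.2588, -0.9659); cell (2,3); t to first gridline: x 1.8546, y 0.4452 (then +3.8637 / +1.0353)
    (2,2) via y @ 0.4452
    (2,1) via y @ 1.4804  # hit
  → r_2 = 1.4804
beam 3: φ=180°, α=15°
  direction (0.9659, 0.2588); cell (2,3); t to first gridline: x 0.4969, y 2.2023 (then +1.0353 / +3.8637)
    (3,3) via x @ 0.4969
    (4,3) via x @ 1.5322
    (4,4) via y @ 2.2023
    (5,4) via x @ 2.5675  # hit
  → r_3 = 2.5675
beam 4: φ=270°, α=105°
  direction (-0.2588, 0.9659); cell (2,3); t to first gridline: x 2.0091, y 0.5901 (then +3.8637 / +1.0353)
    (2,4) via y @ 0.5901  # hit
  → r_4 = 0.5901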